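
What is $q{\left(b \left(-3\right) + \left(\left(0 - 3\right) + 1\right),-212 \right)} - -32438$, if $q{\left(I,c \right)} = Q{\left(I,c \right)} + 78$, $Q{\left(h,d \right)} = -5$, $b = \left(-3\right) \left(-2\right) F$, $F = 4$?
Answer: $32511$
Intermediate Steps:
$b = 24$ ($b = \left(-3\right) \left(-2\right) 4 = 6 \cdot 4 = 24$)
$q{\left(I,c \right)} = 73$ ($q{\left(I,c \right)} = -5 + 78 = 73$)
$q{\left(b \left(-3\right) + \left(\left(0 - 3\right) + 1\right),-212 \right)} - -32438 = 73 - -32438 = 73 + 32438 = 32511$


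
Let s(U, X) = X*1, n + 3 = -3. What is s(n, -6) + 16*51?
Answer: 810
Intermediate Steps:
n = -6 (n = -3 - 3 = -6)
s(U, X) = X
s(n, -6) + 16*51 = -6 + 16*51 = -6 + 816 = 810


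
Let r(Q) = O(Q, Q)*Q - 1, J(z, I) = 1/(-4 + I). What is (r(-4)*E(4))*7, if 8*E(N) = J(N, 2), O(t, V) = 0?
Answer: 7/16 ≈ 0.43750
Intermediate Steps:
E(N) = -1/16 (E(N) = 1/(8*(-4 + 2)) = (⅛)/(-2) = (⅛)*(-½) = -1/16)
r(Q) = -1 (r(Q) = 0*Q - 1 = 0 - 1 = -1)
(r(-4)*E(4))*7 = -1*(-1/16)*7 = (1/16)*7 = 7/16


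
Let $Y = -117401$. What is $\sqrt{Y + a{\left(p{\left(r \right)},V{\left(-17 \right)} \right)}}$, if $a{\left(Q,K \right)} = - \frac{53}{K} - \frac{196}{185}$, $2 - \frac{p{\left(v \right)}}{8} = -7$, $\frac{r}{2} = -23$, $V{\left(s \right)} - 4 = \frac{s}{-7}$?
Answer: $\frac{2 i \sqrt{9041327215}}{555} \approx 342.65 i$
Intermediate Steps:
$V{\left(s \right)} = 4 - \frac{s}{7}$ ($V{\left(s \right)} = 4 + \frac{s}{-7} = 4 + s \left(- \frac{1}{7}\right) = 4 - \frac{s}{7}$)
$r = -46$ ($r = 2 \left(-23\right) = -46$)
$p{\left(v \right)} = 72$ ($p{\left(v \right)} = 16 - -56 = 16 + 56 = 72$)
$a{\left(Q,K \right)} = - \frac{196}{185} - \frac{53}{K}$ ($a{\left(Q,K \right)} = - \frac{53}{K} - \frac{196}{185} = - \frac{196}{185} - \frac{53}{K}$)
$\sqrt{Y + a{\left(p{\left(r \right)},V{\left(-17 \right)} \right)}} = \sqrt{-117401 - \left(\frac{196}{185} + \frac{53}{4 - - \frac{17}{7}}\right)} = \sqrt{-117401 - \left(\frac{196}{185} + \frac{53}{4 + \frac{17}{7}}\right)} = \sqrt{-117401 - \left(\frac{196}{185} + \frac{53}{\frac{45}{7}}\right)} = \sqrt{-117401 - \frac{15491}{1665}} = \sqrt{- \frac{195488156}{1665}} = \frac{2 i \sqrt{9041327215}}{555}$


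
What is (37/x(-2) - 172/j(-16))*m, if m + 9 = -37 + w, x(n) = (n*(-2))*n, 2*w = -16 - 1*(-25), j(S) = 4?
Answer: 31623/16 ≈ 1976.4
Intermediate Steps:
w = 9/2 (w = (-16 - 1*(-25))/2 = (-16 + 25)/2 = (½)*9 = 9/2 ≈ 4.5000)
x(n) = -2*n² (x(n) = (-2*n)*n = -2*n²)
m = -83/2 (m = -9 + (-37 + 9/2) = -9 - 65/2 = -83/2 ≈ -41.500)
(37/x(-2) - 172/j(-16))*m = (37/((-2*(-2)²)) - 172/4)*(-83/2) = (37/((-2*4)) - 172*¼)*(-83/2) = (37/(-8) - 43)*(-83/2) = (37*(-⅛) - 43)*(-83/2) = (-37/8 - 43)*(-83/2) = -381/8*(-83/2) = 31623/16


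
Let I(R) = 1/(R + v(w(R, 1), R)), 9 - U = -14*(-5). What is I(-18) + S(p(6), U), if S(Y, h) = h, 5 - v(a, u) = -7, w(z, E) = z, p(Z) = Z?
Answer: -367/6 ≈ -61.167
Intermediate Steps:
U = -61 (U = 9 - (-14)*(-5) = 9 - 1*70 = 9 - 70 = -61)
v(a, u) = 12 (v(a, u) = 5 - 1*(-7) = 5 + 7 = 12)
I(R) = 1/(12 + R) (I(R) = 1/(R + 12) = 1/(12 + R))
I(-18) + S(p(6), U) = 1/(12 - 18) - 61 = 1/(-6) - 61 = -⅙ - 61 = -367/6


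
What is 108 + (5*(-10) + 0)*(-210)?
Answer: 10608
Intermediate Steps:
108 + (5*(-10) + 0)*(-210) = 108 + (-50 + 0)*(-210) = 108 - 50*(-210) = 108 + 10500 = 10608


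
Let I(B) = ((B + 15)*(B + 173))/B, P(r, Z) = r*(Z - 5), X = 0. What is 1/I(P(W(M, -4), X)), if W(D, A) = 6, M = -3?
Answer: 2/143 ≈ 0.013986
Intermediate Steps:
P(r, Z) = r*(-5 + Z)
I(B) = (15 + B)*(173 + B)/B (I(B) = ((15 + B)*(173 + B))/B = (15 + B)*(173 + B)/B)
1/I(P(W(M, -4), X)) = 1/(188 + 6*(-5 + 0) + 2595/((6*(-5 + 0)))) = 1/(188 + 6*(-5) + 2595/((6*(-5)))) = 1/(188 - 30 + 2595/(-30)) = 1/(188 - 30 + 2595*(-1/30)) = 1/(188 - 30 - 173/2) = 1/(143/2) = 2/143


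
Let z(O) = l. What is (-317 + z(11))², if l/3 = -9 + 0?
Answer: 118336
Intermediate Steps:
l = -27 (l = 3*(-9 + 0) = 3*(-9) = -27)
z(O) = -27
(-317 + z(11))² = (-317 - 27)² = (-344)² = 118336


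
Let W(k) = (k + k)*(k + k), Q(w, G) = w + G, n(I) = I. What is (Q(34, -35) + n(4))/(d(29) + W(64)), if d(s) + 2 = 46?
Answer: 1/5476 ≈ 0.00018262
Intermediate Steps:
d(s) = 44 (d(s) = -2 + 46 = 44)
Q(w, G) = G + w
W(k) = 4*k² (W(k) = (2*k)*(2*k) = 4*k²)
(Q(34, -35) + n(4))/(d(29) + W(64)) = ((-35 + 34) + 4)/(44 + 4*64²) = (-1 + 4)/(44 + 4*4096) = 3/(44 + 16384) = 3/16428 = 3*(1/16428) = 1/5476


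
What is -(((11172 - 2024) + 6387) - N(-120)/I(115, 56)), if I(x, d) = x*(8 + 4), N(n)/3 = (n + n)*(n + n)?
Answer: -354425/23 ≈ -15410.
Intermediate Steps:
N(n) = 12*n² (N(n) = 3*((n + n)*(n + n)) = 3*((2*n)*(2*n)) = 3*(4*n²) = 12*n²)
I(x, d) = 12*x (I(x, d) = x*12 = 12*x)
-(((11172 - 2024) + 6387) - N(-120)/I(115, 56)) = -(((11172 - 2024) + 6387) - 12*(-120)²/(12*115)) = -((9148 + 6387) - 12*14400/1380) = -(15535 - 172800/1380) = -(15535 - 1*2880/23) = -(15535 - 2880/23) = -1*354425/23 = -354425/23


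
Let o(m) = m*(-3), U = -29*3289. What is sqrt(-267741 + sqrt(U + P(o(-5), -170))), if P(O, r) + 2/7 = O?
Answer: sqrt(-13119309 + 14*I*sqrt(1168237))/7 ≈ 0.29841 + 517.44*I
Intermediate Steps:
U = -95381
o(m) = -3*m
P(O, r) = -2/7 + O
sqrt(-267741 + sqrt(U + P(o(-5), -170))) = sqrt(-267741 + sqrt(-95381 + (-2/7 - 3*(-5)))) = sqrt(-267741 + sqrt(-95381 + (-2/7 + 15))) = sqrt(-267741 + sqrt(-95381 + 103/7)) = sqrt(-267741 + sqrt(-667564/7)) = sqrt(-267741 + 2*I*sqrt(1168237)/7)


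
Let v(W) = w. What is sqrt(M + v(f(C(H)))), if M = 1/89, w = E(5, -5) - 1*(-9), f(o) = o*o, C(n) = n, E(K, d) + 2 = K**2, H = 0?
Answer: sqrt(253561)/89 ≈ 5.6578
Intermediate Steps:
E(K, d) = -2 + K**2
f(o) = o**2
w = 32 (w = (-2 + 5**2) - 1*(-9) = (-2 + 25) + 9 = 23 + 9 = 32)
v(W) = 32
M = 1/89 ≈ 0.011236
sqrt(M + v(f(C(H)))) = sqrt(1/89 + 32) = sqrt(2849/89) = sqrt(253561)/89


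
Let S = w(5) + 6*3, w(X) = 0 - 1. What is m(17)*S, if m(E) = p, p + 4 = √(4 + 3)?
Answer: -68 + 17*√7 ≈ -23.022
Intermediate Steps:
w(X) = -1
S = 17 (S = -1 + 6*3 = -1 + 18 = 17)
p = -4 + √7 (p = -4 + √(4 + 3) = -4 + √7 ≈ -1.3542)
m(E) = -4 + √7
m(17)*S = (-4 + √7)*17 = -68 + 17*√7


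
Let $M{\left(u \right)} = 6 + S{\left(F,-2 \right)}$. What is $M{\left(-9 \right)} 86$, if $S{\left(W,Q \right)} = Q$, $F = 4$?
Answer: $344$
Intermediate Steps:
$M{\left(u \right)} = 4$ ($M{\left(u \right)} = 6 - 2 = 4$)
$M{\left(-9 \right)} 86 = 4 \cdot 86 = 344$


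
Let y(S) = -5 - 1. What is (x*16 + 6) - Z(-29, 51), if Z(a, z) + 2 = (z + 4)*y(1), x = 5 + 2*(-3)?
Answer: 322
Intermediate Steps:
x = -1 (x = 5 - 6 = -1)
y(S) = -6
Z(a, z) = -26 - 6*z (Z(a, z) = -2 + (z + 4)*(-6) = -2 + (4 + z)*(-6) = -2 + (-24 - 6*z) = -26 - 6*z)
(x*16 + 6) - Z(-29, 51) = (-1*16 + 6) - (-26 - 6*51) = (-16 + 6) - (-26 - 306) = -10 - 1*(-332) = -10 + 332 = 322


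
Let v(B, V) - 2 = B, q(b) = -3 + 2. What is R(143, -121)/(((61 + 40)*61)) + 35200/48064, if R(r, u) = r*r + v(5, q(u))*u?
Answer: 18109652/4626911 ≈ 3.9140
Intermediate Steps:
q(b) = -1
v(B, V) = 2 + B
R(r, u) = r**2 + 7*u (R(r, u) = r*r + (2 + 5)*u = r**2 + 7*u)
R(143, -121)/(((61 + 40)*61)) + 35200/48064 = (143**2 + 7*(-121))/(((61 + 40)*61)) + 35200/48064 = (20449 - 847)/((101*61)) + 35200*(1/48064) = 19602/6161 + 550/751 = 18109652/4626911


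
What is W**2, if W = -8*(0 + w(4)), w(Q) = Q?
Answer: 1024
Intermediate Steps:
W = -32 (W = -8*(0 + 4) = -8*4 = -32)
W**2 = (-32)**2 = 1024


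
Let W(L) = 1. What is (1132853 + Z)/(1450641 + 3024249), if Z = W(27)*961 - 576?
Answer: 188873/745815 ≈ 0.25324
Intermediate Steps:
Z = 385 (Z = 1*961 - 576 = 961 - 576 = 385)
(1132853 + Z)/(1450641 + 3024249) = (1132853 + 385)/(1450641 + 3024249) = 1133238/4474890 = 1133238*(1/4474890) = 188873/745815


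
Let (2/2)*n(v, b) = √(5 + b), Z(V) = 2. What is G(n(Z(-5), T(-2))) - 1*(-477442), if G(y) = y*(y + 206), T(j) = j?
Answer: 477445 + 206*√3 ≈ 4.7780e+5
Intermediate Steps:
n(v, b) = √(5 + b)
G(y) = y*(206 + y)
G(n(Z(-5), T(-2))) - 1*(-477442) = √(5 - 2)*(206 + √(5 - 2)) - 1*(-477442) = √3*(206 + √3) + 477442 = 477442 + √3*(206 + √3)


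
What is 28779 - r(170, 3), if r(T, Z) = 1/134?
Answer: 3856385/134 ≈ 28779.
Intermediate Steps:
r(T, Z) = 1/134
28779 - r(170, 3) = 28779 - 1*1/134 = 28779 - 1/134 = 3856385/134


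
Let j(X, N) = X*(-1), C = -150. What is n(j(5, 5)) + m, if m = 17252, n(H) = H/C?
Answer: 517561/30 ≈ 17252.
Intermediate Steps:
j(X, N) = -X
n(H) = -H/150 (n(H) = H/(-150) = H*(-1/150) = -H/150)
n(j(5, 5)) + m = -(-1)*5/150 + 17252 = -1/150*(-5) + 17252 = 1/30 + 17252 = 517561/30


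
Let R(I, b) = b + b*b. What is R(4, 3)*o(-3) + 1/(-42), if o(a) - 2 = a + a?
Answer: -2017/42 ≈ -48.024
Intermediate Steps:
o(a) = 2 + 2*a (o(a) = 2 + (a + a) = 2 + 2*a)
R(I, b) = b + b²
R(4, 3)*o(-3) + 1/(-42) = (3*(1 + 3))*(2 + 2*(-3)) + 1/(-42) = (3*4)*(2 - 6) + 1*(-1/42) = 12*(-4) - 1/42 = -48 - 1/42 = -2017/42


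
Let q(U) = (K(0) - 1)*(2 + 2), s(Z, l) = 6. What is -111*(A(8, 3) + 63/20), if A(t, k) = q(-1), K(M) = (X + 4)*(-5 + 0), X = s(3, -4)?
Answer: 445887/20 ≈ 22294.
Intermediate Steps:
X = 6
K(M) = -50 (K(M) = (6 + 4)*(-5 + 0) = 10*(-5) = -50)
q(U) = -204 (q(U) = (-50 - 1)*(2 + 2) = -51*4 = -204)
A(t, k) = -204
-111*(A(8, 3) + 63/20) = -111*(-204 + 63/20) = -111*(-4017/20) = 445887/20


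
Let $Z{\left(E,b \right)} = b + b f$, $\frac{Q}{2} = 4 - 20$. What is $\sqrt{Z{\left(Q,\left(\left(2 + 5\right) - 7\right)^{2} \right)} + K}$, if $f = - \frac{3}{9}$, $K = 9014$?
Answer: $\sqrt{9014} \approx 94.942$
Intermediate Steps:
$f = - \frac{1}{3}$ ($f = \left(-3\right) \frac{1}{9} = - \frac{1}{3} \approx -0.33333$)
$Q = -32$ ($Q = 2 \left(4 - 20\right) = 2 \left(-16\right) = -32$)
$Z{\left(E,b \right)} = \frac{2 b}{3}$ ($Z{\left(E,b \right)} = b + b \left(- \frac{1}{3}\right) = b - \frac{b}{3} = \frac{2 b}{3}$)
$\sqrt{Z{\left(Q,\left(\left(2 + 5\right) - 7\right)^{2} \right)} + K} = \sqrt{\frac{2 \left(\left(2 + 5\right) - 7\right)^{2}}{3} + 9014} = \sqrt{\frac{2 \left(7 - 7\right)^{2}}{3} + 9014} = \sqrt{\frac{2 \cdot 0^{2}}{3} + 9014} = \sqrt{\frac{2}{3} \cdot 0 + 9014} = \sqrt{0 + 9014} = \sqrt{9014}$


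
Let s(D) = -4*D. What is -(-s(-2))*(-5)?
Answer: -40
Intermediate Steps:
-(-s(-2))*(-5) = -(-(-4)*(-2))*(-5) = -(-1*8)*(-5) = -(-8)*(-5) = -1*40 = -40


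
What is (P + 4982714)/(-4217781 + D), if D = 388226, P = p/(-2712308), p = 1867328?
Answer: -3378663294146/2596733165735 ≈ -1.3011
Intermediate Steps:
P = -466832/678077 (P = 1867328/(-2712308) = 1867328*(-1/2712308) = -466832/678077 ≈ -0.68846)
(P + 4982714)/(-4217781 + D) = (-466832/678077 + 4982714)/(-4217781 + 388226) = (3378663294146/678077)/(-3829555) = (3378663294146/678077)*(-1/3829555) = -3378663294146/2596733165735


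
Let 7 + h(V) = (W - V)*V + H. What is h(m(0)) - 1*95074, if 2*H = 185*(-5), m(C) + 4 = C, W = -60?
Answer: -190639/2 ≈ -95320.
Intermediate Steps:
m(C) = -4 + C
H = -925/2 (H = (185*(-5))/2 = (½)*(-925) = -925/2 ≈ -462.50)
h(V) = -939/2 + V*(-60 - V) (h(V) = -7 + ((-60 - V)*V - 925/2) = -7 + (V*(-60 - V) - 925/2) = -7 + (-925/2 + V*(-60 - V)) = -939/2 + V*(-60 - V))
h(m(0)) - 1*95074 = (-939/2 - (-4 + 0)² - 60*(-4 + 0)) - 1*95074 = (-939/2 - 1*(-4)² - 60*(-4)) - 95074 = (-939/2 - 1*16 + 240) - 95074 = (-939/2 - 16 + 240) - 95074 = -491/2 - 95074 = -190639/2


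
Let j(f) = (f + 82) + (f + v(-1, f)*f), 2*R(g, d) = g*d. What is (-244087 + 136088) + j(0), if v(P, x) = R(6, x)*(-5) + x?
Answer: -107917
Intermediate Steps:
R(g, d) = d*g/2 (R(g, d) = (g*d)/2 = (d*g)/2 = d*g/2)
v(P, x) = -14*x (v(P, x) = ((1/2)*x*6)*(-5) + x = (3*x)*(-5) + x = -15*x + x = -14*x)
j(f) = 82 - 14*f**2 + 2*f (j(f) = (f + 82) + (f + (-14*f)*f) = (82 + f) + (f - 14*f**2) = 82 - 14*f**2 + 2*f)
(-244087 + 136088) + j(0) = (-244087 + 136088) + (82 - 14*0**2 + 2*0) = -107999 + (82 - 14*0 + 0) = -107999 + (82 + 0 + 0) = -107999 + 82 = -107917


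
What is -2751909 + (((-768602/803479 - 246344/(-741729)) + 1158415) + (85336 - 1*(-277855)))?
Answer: -733216269640674955/595963675191 ≈ -1.2303e+6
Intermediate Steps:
-2751909 + (((-768602/803479 - 246344/(-741729)) + 1158415) + (85336 - 1*(-277855))) = -2751909 + (((-768602*1/803479 - 246344*(-1/741729)) + 1158415) + (85336 + 277855)) = -2751909 + (((-768602/803479 + 246344/741729) + 1158415) + 363191) = -2751909 + ((-372162162082/595963675191 + 1158415) + 363191) = -2751909 + (690372888634220183/595963675191 + 363191) = -2751909 + 906821531790514664/595963675191 = -733216269640674955/595963675191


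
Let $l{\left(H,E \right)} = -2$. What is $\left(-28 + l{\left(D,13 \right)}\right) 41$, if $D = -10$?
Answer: $-1230$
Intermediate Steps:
$\left(-28 + l{\left(D,13 \right)}\right) 41 = \left(-28 - 2\right) 41 = \left(-30\right) 41 = -1230$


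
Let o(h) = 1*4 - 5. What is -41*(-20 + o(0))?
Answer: 861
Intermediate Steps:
o(h) = -1 (o(h) = 4 - 5 = -1)
-41*(-20 + o(0)) = -41*(-20 - 1) = -41*(-21) = 861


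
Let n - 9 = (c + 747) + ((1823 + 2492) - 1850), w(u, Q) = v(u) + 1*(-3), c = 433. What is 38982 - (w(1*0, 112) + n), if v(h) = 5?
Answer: 35326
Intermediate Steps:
w(u, Q) = 2 (w(u, Q) = 5 + 1*(-3) = 5 - 3 = 2)
n = 3654 (n = 9 + ((433 + 747) + ((1823 + 2492) - 1850)) = 9 + (1180 + (4315 - 1850)) = 9 + (1180 + 2465) = 9 + 3645 = 3654)
38982 - (w(1*0, 112) + n) = 38982 - (2 + 3654) = 38982 - 1*3656 = 38982 - 3656 = 35326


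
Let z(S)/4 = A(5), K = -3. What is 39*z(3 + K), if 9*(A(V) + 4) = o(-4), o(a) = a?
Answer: -2080/3 ≈ -693.33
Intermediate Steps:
A(V) = -40/9 (A(V) = -4 + (⅑)*(-4) = -4 - 4/9 = -40/9)
z(S) = -160/9 (z(S) = 4*(-40/9) = -160/9)
39*z(3 + K) = 39*(-160/9) = -2080/3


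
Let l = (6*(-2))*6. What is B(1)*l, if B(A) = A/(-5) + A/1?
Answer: -288/5 ≈ -57.600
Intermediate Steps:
l = -72 (l = -12*6 = -72)
B(A) = 4*A/5 (B(A) = A*(-⅕) + A*1 = -A/5 + A = 4*A/5)
B(1)*l = ((⅘)*1)*(-72) = (⅘)*(-72) = -288/5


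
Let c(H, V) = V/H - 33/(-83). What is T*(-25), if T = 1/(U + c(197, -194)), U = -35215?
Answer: 408775/575810066 ≈ 0.00070991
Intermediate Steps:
c(H, V) = 33/83 + V/H (c(H, V) = V/H - 33*(-1/83) = V/H + 33/83 = 33/83 + V/H)
T = -16351/575810066 (T = 1/(-35215 + (33/83 - 194/197)) = 1/(-35215 - 9601/16351) = 1/(-575810066/16351) = -16351/575810066 ≈ -2.8397e-5)
T*(-25) = -16351/575810066*(-25) = 408775/575810066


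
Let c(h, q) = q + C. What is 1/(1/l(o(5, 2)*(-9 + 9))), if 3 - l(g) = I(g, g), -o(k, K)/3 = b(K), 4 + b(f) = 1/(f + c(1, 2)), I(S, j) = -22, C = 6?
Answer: 25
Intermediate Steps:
c(h, q) = 6 + q (c(h, q) = q + 6 = 6 + q)
b(f) = -4 + 1/(8 + f) (b(f) = -4 + 1/(f + (6 + 2)) = -4 + 1/(f + 8) = -4 + 1/(8 + f))
o(k, K) = -3*(-31 - 4*K)/(8 + K)
l(g) = 25 (l(g) = 3 - 1*(-22) = 3 + 22 = 25)
1/(1/l(o(5, 2)*(-9 + 9))) = 1/(1/25) = 25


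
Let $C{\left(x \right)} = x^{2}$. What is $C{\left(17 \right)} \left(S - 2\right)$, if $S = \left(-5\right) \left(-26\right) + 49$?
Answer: $51153$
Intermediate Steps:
$S = 179$ ($S = 130 + 49 = 179$)
$C{\left(17 \right)} \left(S - 2\right) = 17^{2} \left(179 - 2\right) = 289 \cdot 177 = 51153$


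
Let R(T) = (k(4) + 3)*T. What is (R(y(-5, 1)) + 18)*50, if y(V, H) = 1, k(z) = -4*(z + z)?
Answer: -550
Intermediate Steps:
k(z) = -8*z
R(T) = -29*T (R(T) = (-8*4 + 3)*T = (-32 + 3)*T = -29*T)
(R(y(-5, 1)) + 18)*50 = (-29*1 + 18)*50 = (-29 + 18)*50 = -11*50 = -550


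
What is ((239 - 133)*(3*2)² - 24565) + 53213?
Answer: 32464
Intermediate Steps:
((239 - 133)*(3*2)² - 24565) + 53213 = (106*6² - 24565) + 53213 = (106*36 - 24565) + 53213 = (3816 - 24565) + 53213 = -20749 + 53213 = 32464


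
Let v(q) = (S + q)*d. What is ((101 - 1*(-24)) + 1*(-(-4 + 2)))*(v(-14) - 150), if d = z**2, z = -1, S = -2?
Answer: -21082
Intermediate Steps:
d = 1 (d = (-1)**2 = 1)
v(q) = -2 + q (v(q) = (-2 + q)*1 = -2 + q)
((101 - 1*(-24)) + 1*(-(-4 + 2)))*(v(-14) - 150) = ((101 - 1*(-24)) + 1*(-(-4 + 2)))*((-2 - 14) - 150) = ((101 + 24) + 1*(-1*(-2)))*(-16 - 150) = (125 + 1*2)*(-166) = (125 + 2)*(-166) = 127*(-166) = -21082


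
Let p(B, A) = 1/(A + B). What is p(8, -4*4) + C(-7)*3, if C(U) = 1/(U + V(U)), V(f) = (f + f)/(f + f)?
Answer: -5/8 ≈ -0.62500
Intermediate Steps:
V(f) = 1 (V(f) = (2*f)/((2*f)) = (2*f)*(1/(2*f)) = 1)
C(U) = 1/(1 + U) (C(U) = 1/(U + 1) = 1/(1 + U))
p(8, -4*4) + C(-7)*3 = 1/(-4*4 + 8) + 3/(1 - 7) = 1/(-16 + 8) + 3/(-6) = 1/(-8) - ⅙*3 = -⅛ - ½ = -5/8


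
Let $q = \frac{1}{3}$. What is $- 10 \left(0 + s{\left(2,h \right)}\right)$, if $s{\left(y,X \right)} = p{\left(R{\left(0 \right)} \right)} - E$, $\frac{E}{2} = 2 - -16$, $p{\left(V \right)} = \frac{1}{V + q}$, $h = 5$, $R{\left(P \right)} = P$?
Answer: $330$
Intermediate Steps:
$q = \frac{1}{3} \approx 0.33333$
$p{\left(V \right)} = \frac{1}{\frac{1}{3} + V}$ ($p{\left(V \right)} = \frac{1}{V + \frac{1}{3}} = \frac{1}{\frac{1}{3} + V}$)
$E = 36$ ($E = 2 \left(2 - -16\right) = 2 \left(2 + 16\right) = 2 \cdot 18 = 36$)
$s{\left(y,X \right)} = -33$ ($s{\left(y,X \right)} = \frac{3}{1 + 3 \cdot 0} - 36 = \frac{3}{1 + 0} - 36 = \frac{3}{1} - 36 = 3 \cdot 1 - 36 = 3 - 36 = -33$)
$- 10 \left(0 + s{\left(2,h \right)}\right) = - 10 \left(0 - 33\right) = \left(-10\right) \left(-33\right) = 330$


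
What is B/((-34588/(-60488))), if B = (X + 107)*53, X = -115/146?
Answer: 6214166631/631231 ≈ 9844.5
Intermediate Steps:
X = -115/146 (X = -115*1/146 = -115/146 ≈ -0.78767)
B = 821871/146 (B = (-115/146 + 107)*53 = (15507/146)*53 = 821871/146 ≈ 5629.3)
B/((-34588/(-60488))) = 821871/(146*((-34588/(-60488)))) = 821871/(146*((-34588*(-1/60488)))) = 821871/(146*(8647/15122)) = (821871/146)*(15122/8647) = 6214166631/631231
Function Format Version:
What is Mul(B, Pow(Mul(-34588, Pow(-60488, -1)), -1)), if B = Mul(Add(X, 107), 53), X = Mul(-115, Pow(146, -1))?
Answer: Rational(6214166631, 631231) ≈ 9844.5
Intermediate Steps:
X = Rational(-115, 146) (X = Mul(-115, Rational(1, 146)) = Rational(-115, 146) ≈ -0.78767)
B = Rational(821871, 146) (B = Mul(Add(Rational(-115, 146), 107), 53) = Mul(Rational(15507, 146), 53) = Rational(821871, 146) ≈ 5629.3)
Mul(B, Pow(Mul(-34588, Pow(-60488, -1)), -1)) = Mul(Rational(821871, 146), Pow(Mul(-34588, Pow(-60488, -1)), -1)) = Mul(Rational(821871, 146), Pow(Mul(-34588, Rational(-1, 60488)), -1)) = Mul(Rational(821871, 146), Pow(Rational(8647, 15122), -1)) = Mul(Rational(821871, 146), Rational(15122, 8647)) = Rational(6214166631, 631231)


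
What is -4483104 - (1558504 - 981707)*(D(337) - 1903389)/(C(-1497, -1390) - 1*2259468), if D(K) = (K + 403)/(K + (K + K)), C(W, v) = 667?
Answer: -11347775834003927/2283647811 ≈ -4.9691e+6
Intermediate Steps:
D(K) = (403 + K)/(3*K) (D(K) = (403 + K)/(K + 2*K) = (403 + K)/((3*K)) = (403 + K)*(1/(3*K)) = (403 + K)/(3*K))
-4483104 - (1558504 - 981707)*(D(337) - 1903389)/(C(-1497, -1390) - 1*2259468) = -4483104 - (1558504 - 981707)*((1/3)*(403 + 337)/337 - 1903389)/(667 - 1*2259468) = -4483104 - 576797*((1/3)*(1/337)*740 - 1903389)/(667 - 2259468) = -4483104 - 576797*(740/1011 - 1903389)/(-2258801) = -4483104 - 576797*(-1924325539/1011)*(-1)/2258801 = -4483104 - (-1109945197918583)*(-1)/(1011*2258801) = -4483104 - 1*1109945197918583/2283647811 = -4483104 - 1109945197918583/2283647811 = -11347775834003927/2283647811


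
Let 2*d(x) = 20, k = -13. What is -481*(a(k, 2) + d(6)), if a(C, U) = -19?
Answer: 4329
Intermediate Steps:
d(x) = 10 (d(x) = (½)*20 = 10)
-481*(a(k, 2) + d(6)) = -481*(-19 + 10) = -481*(-9) = 4329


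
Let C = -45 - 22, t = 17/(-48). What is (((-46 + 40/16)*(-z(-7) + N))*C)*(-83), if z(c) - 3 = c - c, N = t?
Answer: 25964309/32 ≈ 8.1139e+5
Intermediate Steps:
t = -17/48 (t = 17*(-1/48) = -17/48 ≈ -0.35417)
C = -67
N = -17/48 ≈ -0.35417
z(c) = 3 (z(c) = 3 + (c - c) = 3 + 0 = 3)
(((-46 + 40/16)*(-z(-7) + N))*C)*(-83) = (((-46 + 40/16)*(-1*3 - 17/48))*(-67))*(-83) = (((-46 + 40*(1/16))*(-3 - 17/48))*(-67))*(-83) = (((-46 + 5/2)*(-161/48))*(-67))*(-83) = (-87/2*(-161/48)*(-67))*(-83) = ((4669/32)*(-67))*(-83) = -312823/32*(-83) = 25964309/32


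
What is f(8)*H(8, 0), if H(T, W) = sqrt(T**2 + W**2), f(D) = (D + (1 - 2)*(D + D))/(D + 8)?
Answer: -4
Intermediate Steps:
f(D) = -D/(8 + D) (f(D) = (D - 2*D)/(8 + D) = (-D)/(8 + D) = -D/(8 + D))
f(8)*H(8, 0) = (-1*8/(8 + 8))*sqrt(8**2 + 0**2) = (-1*8/16)*sqrt(64 + 0) = (-1*8*1/16)*sqrt(64) = -1/2*8 = -4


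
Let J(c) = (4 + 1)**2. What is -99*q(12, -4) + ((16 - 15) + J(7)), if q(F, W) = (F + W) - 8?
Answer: 26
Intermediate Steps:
q(F, W) = -8 + F + W
J(c) = 25 (J(c) = 5**2 = 25)
-99*q(12, -4) + ((16 - 15) + J(7)) = -99*(-8 + 12 - 4) + ((16 - 15) + 25) = -99*0 + (1 + 25) = 0 + 26 = 26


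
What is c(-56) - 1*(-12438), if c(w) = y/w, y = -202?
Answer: 348365/28 ≈ 12442.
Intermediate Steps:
c(w) = -202/w
c(-56) - 1*(-12438) = -202/(-56) - 1*(-12438) = -202*(-1/56) + 12438 = 101/28 + 12438 = 348365/28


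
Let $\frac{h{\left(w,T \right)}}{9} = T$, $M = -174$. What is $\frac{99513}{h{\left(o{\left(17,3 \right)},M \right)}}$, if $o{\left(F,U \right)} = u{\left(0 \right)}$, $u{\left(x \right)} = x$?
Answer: $- \frac{11057}{174} \approx -63.546$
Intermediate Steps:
$o{\left(F,U \right)} = 0$
$h{\left(w,T \right)} = 9 T$
$\frac{99513}{h{\left(o{\left(17,3 \right)},M \right)}} = \frac{99513}{9 \left(-174\right)} = \frac{99513}{-1566} = 99513 \left(- \frac{1}{1566}\right) = - \frac{11057}{174}$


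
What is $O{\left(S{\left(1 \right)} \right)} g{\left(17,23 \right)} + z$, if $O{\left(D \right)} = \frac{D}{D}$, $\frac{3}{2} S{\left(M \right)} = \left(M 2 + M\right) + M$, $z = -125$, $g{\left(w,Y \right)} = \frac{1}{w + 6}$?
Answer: $- \frac{2874}{23} \approx -124.96$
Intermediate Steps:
$g{\left(w,Y \right)} = \frac{1}{6 + w}$
$S{\left(M \right)} = \frac{8 M}{3}$ ($S{\left(M \right)} = \frac{2 \left(\left(M 2 + M\right) + M\right)}{3} = \frac{2 \left(\left(2 M + M\right) + M\right)}{3} = \frac{2 \left(3 M + M\right)}{3} = \frac{2 \cdot 4 M}{3} = \frac{8 M}{3}$)
$O{\left(D \right)} = 1$
$O{\left(S{\left(1 \right)} \right)} g{\left(17,23 \right)} + z = 1 \frac{1}{6 + 17} - 125 = 1 \cdot \frac{1}{23} - 125 = \frac{1}{23} - 125 = - \frac{2874}{23}$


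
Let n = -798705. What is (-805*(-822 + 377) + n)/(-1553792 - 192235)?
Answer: 440480/1746027 ≈ 0.25228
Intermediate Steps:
(-805*(-822 + 377) + n)/(-1553792 - 192235) = (-805*(-822 + 377) - 798705)/(-1553792 - 192235) = (-805*(-445) - 798705)/(-1746027) = (358225 - 798705)*(-1/1746027) = -440480*(-1/1746027) = 440480/1746027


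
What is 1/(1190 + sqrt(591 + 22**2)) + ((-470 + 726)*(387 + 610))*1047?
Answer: 75626832971758/283005 - sqrt(43)/283005 ≈ 2.6723e+8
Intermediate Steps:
1/(1190 + sqrt(591 + 22**2)) + ((-470 + 726)*(387 + 610))*1047 = 1/(1190 + sqrt(591 + 484)) + (256*997)*1047 = 1/(1190 + sqrt(1075)) + 255232*1047 = 1/(1190 + 5*sqrt(43)) + 267227904 = 267227904 + 1/(1190 + 5*sqrt(43))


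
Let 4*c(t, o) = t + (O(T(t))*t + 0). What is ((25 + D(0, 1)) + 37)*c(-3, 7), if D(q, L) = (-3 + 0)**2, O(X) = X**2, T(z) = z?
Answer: -1065/2 ≈ -532.50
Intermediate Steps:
D(q, L) = 9 (D(q, L) = (-3)**2 = 9)
c(t, o) = t/4 + t**3/4 (c(t, o) = (t + (t**2*t + 0))/4 = (t + (t**3 + 0))/4 = (t + t**3)/4 = t/4 + t**3/4)
((25 + D(0, 1)) + 37)*c(-3, 7) = ((25 + 9) + 37)*((1/4)*(-3)*(1 + (-3)**2)) = (34 + 37)*((1/4)*(-3)*(1 + 9)) = 71*((1/4)*(-3)*10) = 71*(-15/2) = -1065/2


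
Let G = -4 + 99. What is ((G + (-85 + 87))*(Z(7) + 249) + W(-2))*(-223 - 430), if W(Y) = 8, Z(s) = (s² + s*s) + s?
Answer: -22427938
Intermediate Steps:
Z(s) = s + 2*s² (Z(s) = (s² + s²) + s = 2*s² + s = s + 2*s²)
G = 95
((G + (-85 + 87))*(Z(7) + 249) + W(-2))*(-223 - 430) = ((95 + (-85 + 87))*(7*(1 + 2*7) + 249) + 8)*(-223 - 430) = ((95 + 2)*(7*(1 + 14) + 249) + 8)*(-653) = (97*(7*15 + 249) + 8)*(-653) = (97*(105 + 249) + 8)*(-653) = (97*354 + 8)*(-653) = (34338 + 8)*(-653) = 34346*(-653) = -22427938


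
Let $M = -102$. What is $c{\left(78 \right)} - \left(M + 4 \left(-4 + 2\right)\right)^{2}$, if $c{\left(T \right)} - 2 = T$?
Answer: $-12020$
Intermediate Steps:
$c{\left(T \right)} = 2 + T$
$c{\left(78 \right)} - \left(M + 4 \left(-4 + 2\right)\right)^{2} = \left(2 + 78\right) - \left(-102 + 4 \left(-4 + 2\right)\right)^{2} = 80 - \left(-102 + 4 \left(-2\right)\right)^{2} = 80 - \left(-102 - 8\right)^{2} = 80 - \left(-110\right)^{2} = 80 - 12100 = -12020$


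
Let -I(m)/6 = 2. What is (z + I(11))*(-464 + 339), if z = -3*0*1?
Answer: 1500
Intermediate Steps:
I(m) = -12 (I(m) = -6*2 = -12)
z = 0 (z = 0*1 = 0)
(z + I(11))*(-464 + 339) = (0 - 12)*(-464 + 339) = -12*(-125) = 1500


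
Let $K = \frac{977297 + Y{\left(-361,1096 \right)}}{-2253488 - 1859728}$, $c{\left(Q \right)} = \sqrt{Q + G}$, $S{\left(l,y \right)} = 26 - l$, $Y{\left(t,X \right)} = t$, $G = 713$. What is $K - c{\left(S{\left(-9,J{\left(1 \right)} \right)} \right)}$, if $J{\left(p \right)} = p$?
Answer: $- \frac{122117}{514152} - 2 \sqrt{187} \approx -27.587$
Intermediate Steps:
$c{\left(Q \right)} = \sqrt{713 + Q}$ ($c{\left(Q \right)} = \sqrt{Q + 713} = \sqrt{713 + Q}$)
$K = - \frac{122117}{514152}$ ($K = \frac{977297 - 361}{-2253488 - 1859728} = \frac{976936}{-4113216} = 976936 \left(- \frac{1}{4113216}\right) = - \frac{122117}{514152} \approx -0.23751$)
$K - c{\left(S{\left(-9,J{\left(1 \right)} \right)} \right)} = - \frac{122117}{514152} - \sqrt{713 + \left(26 - -9\right)} = - \frac{122117}{514152} - \sqrt{713 + \left(26 + 9\right)} = - \frac{122117}{514152} - \sqrt{713 + 35} = - \frac{122117}{514152} - \sqrt{748} = - \frac{122117}{514152} - 2 \sqrt{187}$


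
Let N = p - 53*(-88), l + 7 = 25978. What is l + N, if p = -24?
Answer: 30611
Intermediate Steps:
l = 25971 (l = -7 + 25978 = 25971)
N = 4640 (N = -24 - 53*(-88) = -24 + 4664 = 4640)
l + N = 25971 + 4640 = 30611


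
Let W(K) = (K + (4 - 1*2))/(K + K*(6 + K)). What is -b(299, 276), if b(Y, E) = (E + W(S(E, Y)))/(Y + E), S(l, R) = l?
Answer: -10779043/22456050 ≈ -0.48001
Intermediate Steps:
W(K) = (2 + K)/(K + K*(6 + K)) (W(K) = (K + (4 - 2))/(K + K*(6 + K)) = (K + 2)/(K + K*(6 + K)) = (2 + K)/(K + K*(6 + K)))
b(Y, E) = (E + (2 + E)/(E*(7 + E)))/(E + Y) (b(Y, E) = (E + (2 + E)/(E*(7 + E)))/(Y + E) = (E + (2 + E)/(E*(7 + E)))/(E + Y))
-b(299, 276) = -(2 + 276 + 276²*(7 + 276))/(276*(7 + 276)*(276 + 299)) = -(2 + 276 + 76176*283)/(276*283*575) = -(2 + 276 + 21557808)/(276*283*575) = -21558086/(276*283*575) = -1*10779043/22456050 = -10779043/22456050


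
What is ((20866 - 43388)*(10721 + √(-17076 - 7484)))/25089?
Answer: -241458362/25089 - 90088*I*√1535/25089 ≈ -9624.1 - 140.68*I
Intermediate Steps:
((20866 - 43388)*(10721 + √(-17076 - 7484)))/25089 = -22522*(10721 + √(-24560))*(1/25089) = -22522*(10721 + 4*I*√1535)*(1/25089) = (-241458362 - 90088*I*√1535)*(1/25089) = -241458362/25089 - 90088*I*√1535/25089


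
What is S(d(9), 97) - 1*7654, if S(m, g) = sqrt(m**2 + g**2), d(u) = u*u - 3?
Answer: -7654 + sqrt(15493) ≈ -7529.5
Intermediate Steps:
d(u) = -3 + u**2 (d(u) = u**2 - 3 = -3 + u**2)
S(m, g) = sqrt(g**2 + m**2)
S(d(9), 97) - 1*7654 = sqrt(97**2 + (-3 + 9**2)**2) - 1*7654 = sqrt(9409 + (-3 + 81)**2) - 7654 = sqrt(9409 + 78**2) - 7654 = sqrt(9409 + 6084) - 7654 = sqrt(15493) - 7654 = -7654 + sqrt(15493)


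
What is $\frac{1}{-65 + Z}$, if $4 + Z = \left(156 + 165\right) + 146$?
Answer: $\frac{1}{398} \approx 0.0025126$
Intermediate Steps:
$Z = 463$ ($Z = -4 + \left(\left(156 + 165\right) + 146\right) = -4 + \left(321 + 146\right) = -4 + 467 = 463$)
$\frac{1}{-65 + Z} = \frac{1}{-65 + 463} = \frac{1}{398}$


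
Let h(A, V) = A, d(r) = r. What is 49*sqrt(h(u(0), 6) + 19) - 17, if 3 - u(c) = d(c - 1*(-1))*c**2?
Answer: -17 + 49*sqrt(22) ≈ 212.83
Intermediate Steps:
u(c) = 3 - c**2*(1 + c) (u(c) = 3 - (c - 1*(-1))*c**2 = 3 - (c + 1)*c**2 = 3 - (1 + c)*c**2 = 3 - c**2*(1 + c))
49*sqrt(h(u(0), 6) + 19) - 17 = 49*sqrt((3 - 1*0**2 - 1*0**3) + 19) - 17 = 49*sqrt((3 - 1*0 - 1*0) + 19) - 17 = 49*sqrt((3 + 0 + 0) + 19) - 17 = 49*sqrt(3 + 19) - 17 = 49*sqrt(22) - 17 = -17 + 49*sqrt(22)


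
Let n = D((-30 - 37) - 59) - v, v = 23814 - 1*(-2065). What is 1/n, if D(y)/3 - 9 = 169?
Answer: -1/25345 ≈ -3.9456e-5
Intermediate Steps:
v = 25879 (v = 23814 + 2065 = 25879)
D(y) = 534 (D(y) = 27 + 3*169 = 27 + 507 = 534)
n = -25345 (n = 534 - 1*25879 = 534 - 25879 = -25345)
1/n = 1/(-25345) = -1/25345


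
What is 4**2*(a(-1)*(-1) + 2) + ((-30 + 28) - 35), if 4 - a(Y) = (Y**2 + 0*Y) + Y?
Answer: -69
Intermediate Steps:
a(Y) = 4 - Y - Y**2 (a(Y) = 4 - ((Y**2 + 0*Y) + Y) = 4 - ((Y**2 + 0) + Y) = 4 - (Y**2 + Y) = 4 - (Y + Y**2) = 4 + (-Y - Y**2) = 4 - Y - Y**2)
4**2*(a(-1)*(-1) + 2) + ((-30 + 28) - 35) = 4**2*((4 - 1*(-1) - 1*(-1)**2)*(-1) + 2) + ((-30 + 28) - 35) = 16*((4 + 1 - 1*1)*(-1) + 2) + (-2 - 35) = 16*((4 + 1 - 1)*(-1) + 2) - 37 = 16*(4*(-1) + 2) - 37 = 16*(-4 + 2) - 37 = 16*(-2) - 37 = -32 - 37 = -69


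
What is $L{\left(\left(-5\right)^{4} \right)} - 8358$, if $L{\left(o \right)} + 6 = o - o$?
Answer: $-8364$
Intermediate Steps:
$L{\left(o \right)} = -6$ ($L{\left(o \right)} = -6 + \left(o - o\right) = -6 + 0 = -6$)
$L{\left(\left(-5\right)^{4} \right)} - 8358 = -6 - 8358 = -8364$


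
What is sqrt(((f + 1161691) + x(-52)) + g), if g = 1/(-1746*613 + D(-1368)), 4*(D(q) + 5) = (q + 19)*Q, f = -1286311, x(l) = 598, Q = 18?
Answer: 2*I*sqrt(143689397785408423)/2152747 ≈ 352.17*I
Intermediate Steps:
D(q) = 161/2 + 9*q/2 (D(q) = -5 + ((q + 19)*18)/4 = -5 + ((19 + q)*18)/4 = -5 + (342 + 18*q)/4 = -5 + (171/2 + 9*q/2) = 161/2 + 9*q/2)
g = -2/2152747 (g = 1/(-1746*613 + (161/2 + (9/2)*(-1368))) = 1/(-1070298 + (161/2 - 6156)) = 1/(-1070298 - 12151/2) = 1/(-2152747/2) = -2/2152747 ≈ -9.2905e-7)
sqrt(((f + 1161691) + x(-52)) + g) = sqrt(((-1286311 + 1161691) + 598) - 2/2152747) = sqrt((-124620 + 598) - 2/2152747) = sqrt(-124022 - 2/2152747) = sqrt(-266987988436/2152747) = 2*I*sqrt(143689397785408423)/2152747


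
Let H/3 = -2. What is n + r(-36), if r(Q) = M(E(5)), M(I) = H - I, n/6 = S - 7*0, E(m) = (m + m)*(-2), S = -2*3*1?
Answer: -22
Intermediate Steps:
H = -6 (H = 3*(-2) = -6)
S = -6 (S = -6*1 = -6)
E(m) = -4*m (E(m) = (2*m)*(-2) = -4*m)
n = -36 (n = 6*(-6 - 7*0) = 6*(-6 + 0) = 6*(-6) = -36)
M(I) = -6 - I
r(Q) = 14 (r(Q) = -6 - (-4)*5 = -6 - 1*(-20) = -6 + 20 = 14)
n + r(-36) = -36 + 14 = -22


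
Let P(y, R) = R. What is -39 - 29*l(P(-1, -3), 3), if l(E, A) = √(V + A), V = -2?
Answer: -68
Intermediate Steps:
l(E, A) = √(-2 + A)
-39 - 29*l(P(-1, -3), 3) = -39 - 29*√(-2 + 3) = -39 - 29*√1 = -39 - 29*1 = -39 - 29 = -68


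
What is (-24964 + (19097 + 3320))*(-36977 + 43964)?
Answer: -17795889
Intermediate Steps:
(-24964 + (19097 + 3320))*(-36977 + 43964) = (-24964 + 22417)*6987 = -2547*6987 = -17795889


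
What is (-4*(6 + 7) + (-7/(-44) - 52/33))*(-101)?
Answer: 64741/12 ≈ 5395.1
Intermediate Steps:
(-4*(6 + 7) + (-7/(-44) - 52/33))*(-101) = (-4*13 + (-7*(-1/44) - 52*1/33))*(-101) = (-52 + (7/44 - 52/33))*(-101) = (-52 - 17/12)*(-101) = -641/12*(-101) = 64741/12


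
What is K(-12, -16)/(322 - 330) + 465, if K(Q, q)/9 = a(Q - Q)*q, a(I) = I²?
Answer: 465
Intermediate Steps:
K(Q, q) = 0 (K(Q, q) = 9*((Q - Q)²*q) = 9*(0²*q) = 9*(0*q) = 9*0 = 0)
K(-12, -16)/(322 - 330) + 465 = 0/(322 - 330) + 465 = 0/(-8) + 465 = -⅛*0 + 465 = 0 + 465 = 465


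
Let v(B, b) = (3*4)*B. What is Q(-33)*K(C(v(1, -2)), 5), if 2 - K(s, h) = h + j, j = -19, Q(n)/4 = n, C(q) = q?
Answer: -2112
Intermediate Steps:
v(B, b) = 12*B
Q(n) = 4*n
K(s, h) = 21 - h (K(s, h) = 2 - (h - 19) = 2 - (-19 + h) = 2 + (19 - h) = 21 - h)
Q(-33)*K(C(v(1, -2)), 5) = (4*(-33))*(21 - 1*5) = -132*(21 - 5) = -132*16 = -2112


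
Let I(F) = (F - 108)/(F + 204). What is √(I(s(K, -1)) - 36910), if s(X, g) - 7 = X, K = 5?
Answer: I*√332194/3 ≈ 192.12*I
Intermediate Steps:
s(X, g) = 7 + X
I(F) = (-108 + F)/(204 + F)
√(I(s(K, -1)) - 36910) = √((-108 + (7 + 5))/(204 + (7 + 5)) - 36910) = √((-108 + 12)/(204 + 12) - 36910) = √(-96/216 - 36910) = √((1/216)*(-96) - 36910) = √(-4/9 - 36910) = √(-332194/9) = I*√332194/3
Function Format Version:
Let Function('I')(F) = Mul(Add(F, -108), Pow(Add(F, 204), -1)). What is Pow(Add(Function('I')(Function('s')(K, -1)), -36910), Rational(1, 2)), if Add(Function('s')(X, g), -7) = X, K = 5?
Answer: Mul(Rational(1, 3), I, Pow(332194, Rational(1, 2))) ≈ Mul(192.12, I)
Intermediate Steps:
Function('s')(X, g) = Add(7, X)
Function('I')(F) = Mul(Pow(Add(204, F), -1), Add(-108, F)) (Function('I')(F) = Mul(Add(-108, F), Pow(Add(204, F), -1)) = Mul(Pow(Add(204, F), -1), Add(-108, F)))
Pow(Add(Function('I')(Function('s')(K, -1)), -36910), Rational(1, 2)) = Pow(Add(Mul(Pow(Add(204, Add(7, 5)), -1), Add(-108, Add(7, 5))), -36910), Rational(1, 2)) = Pow(Add(Mul(Pow(Add(204, 12), -1), Add(-108, 12)), -36910), Rational(1, 2)) = Pow(Add(Mul(Pow(216, -1), -96), -36910), Rational(1, 2)) = Pow(Add(Mul(Rational(1, 216), -96), -36910), Rational(1, 2)) = Pow(Add(Rational(-4, 9), -36910), Rational(1, 2)) = Pow(Rational(-332194, 9), Rational(1, 2)) = Mul(Rational(1, 3), I, Pow(332194, Rational(1, 2)))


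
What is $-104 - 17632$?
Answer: $-17736$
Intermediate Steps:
$-104 - 17632 = -17736$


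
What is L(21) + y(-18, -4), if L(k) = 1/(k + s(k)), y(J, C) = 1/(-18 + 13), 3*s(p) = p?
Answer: -23/140 ≈ -0.16429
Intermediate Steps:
s(p) = p/3
y(J, C) = -1/5 (y(J, C) = 1/(-5) = -1/5)
L(k) = 3/(4*k) (L(k) = 1/(k + k/3) = 1/(4*k/3) = 3/(4*k))
L(21) + y(-18, -4) = (3/4)/21 - 1/5 = (3/4)*(1/21) - 1/5 = 1/28 - 1/5 = -23/140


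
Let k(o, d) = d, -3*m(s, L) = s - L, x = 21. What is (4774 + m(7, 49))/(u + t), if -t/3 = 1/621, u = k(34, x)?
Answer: 495558/2173 ≈ 228.05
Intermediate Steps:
m(s, L) = -s/3 + L/3 (m(s, L) = -(s - L)/3 = -s/3 + L/3)
u = 21
t = -1/207 (t = -3/621 = -3*1/621 = -1/207 ≈ -0.0048309)
(4774 + m(7, 49))/(u + t) = (4774 + (-1/3*7 + (1/3)*49))/(21 - 1/207) = (4774 + (-7/3 + 49/3))/(4346/207) = (4774 + 14)*(207/4346) = 4788*(207/4346) = 495558/2173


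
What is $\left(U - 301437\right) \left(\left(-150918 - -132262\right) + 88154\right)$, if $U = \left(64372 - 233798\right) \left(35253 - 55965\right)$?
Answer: $243858048612750$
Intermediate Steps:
$U = 3509151312$ ($U = \left(-169426\right) \left(-20712\right) = 3509151312$)
$\left(U - 301437\right) \left(\left(-150918 - -132262\right) + 88154\right) = \left(3509151312 - 301437\right) \left(\left(-150918 - -132262\right) + 88154\right) = 3508849875 \left(\left(-150918 + 132262\right) + 88154\right) = 3508849875 \left(-18656 + 88154\right) = 3508849875 \cdot 69498 = 243858048612750$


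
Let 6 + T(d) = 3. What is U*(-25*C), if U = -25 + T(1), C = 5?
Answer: 3500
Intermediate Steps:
T(d) = -3 (T(d) = -6 + 3 = -3)
U = -28 (U = -25 - 3 = -28)
U*(-25*C) = -(-700)*5 = -28*(-125) = 3500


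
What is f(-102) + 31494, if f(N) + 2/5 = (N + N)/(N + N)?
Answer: 157473/5 ≈ 31495.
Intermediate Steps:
f(N) = ⅗ (f(N) = -⅖ + (N + N)/(N + N) = -⅖ + (2*N)/((2*N)) = -⅖ + (2*N)*(1/(2*N)) = -⅖ + 1 = ⅗)
f(-102) + 31494 = ⅗ + 31494 = 157473/5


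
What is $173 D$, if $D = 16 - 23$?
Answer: $-1211$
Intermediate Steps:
$D = -7$
$173 D = 173 \left(-7\right) = -1211$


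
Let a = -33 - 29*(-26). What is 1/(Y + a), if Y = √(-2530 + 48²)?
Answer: 721/520067 - I*√226/520067 ≈ 0.0013864 - 2.8906e-5*I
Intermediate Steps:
a = 721 (a = -33 + 754 = 721)
Y = I*√226 (Y = √(-2530 + 2304) = √(-226) = I*√226 ≈ 15.033*I)
1/(Y + a) = 1/(I*√226 + 721) = 1/(721 + I*√226)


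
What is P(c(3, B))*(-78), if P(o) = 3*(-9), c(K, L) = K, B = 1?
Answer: 2106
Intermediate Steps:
P(o) = -27
P(c(3, B))*(-78) = -27*(-78) = 2106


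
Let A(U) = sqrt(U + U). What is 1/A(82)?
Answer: sqrt(41)/82 ≈ 0.078087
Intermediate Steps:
A(U) = sqrt(2)*sqrt(U) (A(U) = sqrt(2*U) = sqrt(2)*sqrt(U))
1/A(82) = 1/(sqrt(2)*sqrt(82)) = 1/(2*sqrt(41)) = sqrt(41)/82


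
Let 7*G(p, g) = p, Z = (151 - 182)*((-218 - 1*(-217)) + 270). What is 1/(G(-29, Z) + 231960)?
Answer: 7/1623691 ≈ 4.3112e-6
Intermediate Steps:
Z = -8339 (Z = -31*((-218 + 217) + 270) = -31*(-1 + 270) = -31*269 = -8339)
G(p, g) = p/7
1/(G(-29, Z) + 231960) = 1/((⅐)*(-29) + 231960) = 1/(-29/7 + 231960) = 1/(1623691/7) = 7/1623691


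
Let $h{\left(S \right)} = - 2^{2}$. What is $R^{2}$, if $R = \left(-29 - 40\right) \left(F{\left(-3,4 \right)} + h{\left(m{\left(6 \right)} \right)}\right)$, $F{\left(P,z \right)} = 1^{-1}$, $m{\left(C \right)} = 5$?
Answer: $42849$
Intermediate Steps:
$F{\left(P,z \right)} = 1$
$h{\left(S \right)} = -4$ ($h{\left(S \right)} = \left(-1\right) 4 = -4$)
$R = 207$ ($R = \left(-29 - 40\right) \left(1 - 4\right) = \left(-69\right) \left(-3\right) = 207$)
$R^{2} = 207^{2} = 42849$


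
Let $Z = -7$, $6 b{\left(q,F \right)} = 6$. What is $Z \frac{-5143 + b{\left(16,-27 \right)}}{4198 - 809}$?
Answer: $\frac{35994}{3389} \approx 10.621$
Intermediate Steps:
$b{\left(q,F \right)} = 1$ ($b{\left(q,F \right)} = \frac{1}{6} \cdot 6 = 1$)
$Z \frac{-5143 + b{\left(16,-27 \right)}}{4198 - 809} = - 7 \frac{-5143 + 1}{4198 - 809} = - 7 \left(- \frac{5142}{3389}\right) = - 7 \left(\left(-5142\right) \frac{1}{3389}\right) = \left(-7\right) \left(- \frac{5142}{3389}\right) = \frac{35994}{3389}$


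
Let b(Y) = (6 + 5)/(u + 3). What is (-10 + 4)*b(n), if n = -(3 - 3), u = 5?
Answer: -33/4 ≈ -8.2500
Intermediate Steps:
n = 0 (n = -1*0 = 0)
b(Y) = 11/8 (b(Y) = (6 + 5)/(5 + 3) = 11/8)
(-10 + 4)*b(n) = (-10 + 4)*(11/8) = -6*11/8 = -33/4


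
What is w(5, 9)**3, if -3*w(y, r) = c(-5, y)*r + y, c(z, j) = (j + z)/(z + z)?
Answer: -125/27 ≈ -4.6296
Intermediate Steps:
c(z, j) = (j + z)/(2*z) (c(z, j) = (j + z)/((2*z)) = (j + z)*(1/(2*z)) = (j + z)/(2*z))
w(y, r) = -y/3 - r*(1/2 - y/10)/3 (w(y, r) = -(((1/2)*(y - 5)/(-5))*r + y)/3 = -(((1/2)*(-1/5)*(-5 + y))*r + y)/3 = -((1/2 - y/10)*r + y)/3 = -(r*(1/2 - y/10) + y)/3 = -(y + r*(1/2 - y/10))/3 = -y/3 - r*(1/2 - y/10)/3)
w(5, 9)**3 = (-1/3*5 + (1/30)*9*(-5 + 5))**3 = (-5/3 + (1/30)*9*0)**3 = (-5/3 + 0)**3 = (-5/3)**3 = -125/27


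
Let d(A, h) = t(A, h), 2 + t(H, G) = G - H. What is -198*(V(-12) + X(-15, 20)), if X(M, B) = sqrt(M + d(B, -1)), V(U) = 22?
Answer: -4356 - 198*I*sqrt(38) ≈ -4356.0 - 1220.6*I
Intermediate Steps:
t(H, G) = -2 + G - H (t(H, G) = -2 + (G - H) = -2 + G - H)
d(A, h) = -2 + h - A
X(M, B) = sqrt(-3 + M - B) (X(M, B) = sqrt(M + (-2 - 1 - B)) = sqrt(M + (-3 - B)) = sqrt(-3 + M - B))
-198*(V(-12) + X(-15, 20)) = -198*(22 + sqrt(-3 - 15 - 1*20)) = -198*(22 + sqrt(-3 - 15 - 20)) = -198*(22 + sqrt(-38)) = -198*(22 + I*sqrt(38)) = -4356 - 198*I*sqrt(38)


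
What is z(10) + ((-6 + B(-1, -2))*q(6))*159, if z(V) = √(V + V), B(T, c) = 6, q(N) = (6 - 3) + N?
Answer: 2*√5 ≈ 4.4721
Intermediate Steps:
q(N) = 3 + N
z(V) = √2*√V (z(V) = √(2*V) = √2*√V)
z(10) + ((-6 + B(-1, -2))*q(6))*159 = √2*√10 + ((-6 + 6)*(3 + 6))*159 = 2*√5 + (0*9)*159 = 2*√5 + 0*159 = 2*√5 + 0 = 2*√5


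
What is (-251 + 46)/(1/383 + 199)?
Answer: -78515/76218 ≈ -1.0301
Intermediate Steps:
(-251 + 46)/(1/383 + 199) = -205/(1/383 + 199) = -205/76218/383 = -205*383/76218 = -78515/76218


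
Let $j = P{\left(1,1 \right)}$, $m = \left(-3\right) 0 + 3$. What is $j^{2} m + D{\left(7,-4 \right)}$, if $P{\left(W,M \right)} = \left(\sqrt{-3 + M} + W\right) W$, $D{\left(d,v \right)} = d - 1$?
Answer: $3 + 6 i \sqrt{2} \approx 3.0 + 8.4853 i$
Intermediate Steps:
$D{\left(d,v \right)} = -1 + d$ ($D{\left(d,v \right)} = d - 1 = -1 + d$)
$P{\left(W,M \right)} = W \left(W + \sqrt{-3 + M}\right)$ ($P{\left(W,M \right)} = \left(W + \sqrt{-3 + M}\right) W = W \left(W + \sqrt{-3 + M}\right)$)
$m = 3$ ($m = 0 + 3 = 3$)
$j = 1 + i \sqrt{2}$ ($j = 1 \left(1 + \sqrt{-3 + 1}\right) = 1 \left(1 + \sqrt{-2}\right) = 1 \left(1 + i \sqrt{2}\right) = 1 + i \sqrt{2} \approx 1.0 + 1.4142 i$)
$j^{2} m + D{\left(7,-4 \right)} = \left(1 + i \sqrt{2}\right)^{2} \cdot 3 + \left(-1 + 7\right) = 3 \left(1 + i \sqrt{2}\right)^{2} + 6 = 6 + 3 \left(1 + i \sqrt{2}\right)^{2}$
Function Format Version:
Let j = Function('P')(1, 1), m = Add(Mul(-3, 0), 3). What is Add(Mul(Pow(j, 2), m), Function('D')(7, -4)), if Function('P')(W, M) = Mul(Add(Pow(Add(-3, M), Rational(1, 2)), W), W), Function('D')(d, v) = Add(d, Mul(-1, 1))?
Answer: Add(3, Mul(6, I, Pow(2, Rational(1, 2)))) ≈ Add(3.0000, Mul(8.4853, I))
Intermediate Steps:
Function('D')(d, v) = Add(-1, d) (Function('D')(d, v) = Add(d, -1) = Add(-1, d))
Function('P')(W, M) = Mul(W, Add(W, Pow(Add(-3, M), Rational(1, 2)))) (Function('P')(W, M) = Mul(Add(W, Pow(Add(-3, M), Rational(1, 2))), W) = Mul(W, Add(W, Pow(Add(-3, M), Rational(1, 2)))))
m = 3 (m = Add(0, 3) = 3)
j = Add(1, Mul(I, Pow(2, Rational(1, 2)))) (j = Mul(1, Add(1, Pow(Add(-3, 1), Rational(1, 2)))) = Mul(1, Add(1, Pow(-2, Rational(1, 2)))) = Mul(1, Add(1, Mul(I, Pow(2, Rational(1, 2))))) = Add(1, Mul(I, Pow(2, Rational(1, 2)))) ≈ Add(1.0000, Mul(1.4142, I)))
Add(Mul(Pow(j, 2), m), Function('D')(7, -4)) = Add(Mul(Pow(Add(1, Mul(I, Pow(2, Rational(1, 2)))), 2), 3), Add(-1, 7)) = Add(Mul(3, Pow(Add(1, Mul(I, Pow(2, Rational(1, 2)))), 2)), 6) = Add(6, Mul(3, Pow(Add(1, Mul(I, Pow(2, Rational(1, 2)))), 2)))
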